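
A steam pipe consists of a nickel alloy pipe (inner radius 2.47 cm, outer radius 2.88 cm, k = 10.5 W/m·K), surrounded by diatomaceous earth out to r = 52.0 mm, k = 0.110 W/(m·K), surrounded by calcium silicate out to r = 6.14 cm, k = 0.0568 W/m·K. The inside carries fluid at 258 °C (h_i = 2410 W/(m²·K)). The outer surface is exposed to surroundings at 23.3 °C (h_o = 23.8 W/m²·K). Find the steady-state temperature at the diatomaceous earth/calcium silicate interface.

Resistance network (inner→outer):
  R'_conv,in = 1/(2πr h) = 1/(2π·0.0247·2410) = 0.002674 m·K/W
  R'_nickel alloy = ln(0.0288/0.0247)/(2πk) = 0.1536/(2π·10.5) = 0.002328 m·K/W
  R'_diatomaceous earth = ln(0.0520/0.0288)/(2πk) = 0.5909/(2π·0.110) = 0.8549 m·K/W
  R'_calcium silicate = ln(0.0614/0.0520)/(2πk) = 0.1662/(2π·0.0568) = 0.4656 m·K/W
  R'_conv,out = 1/(2πr h) = 1/(2π·0.0614·23.8) = 0.1089 m·K/W
ΣR = 0.002674 + 0.002328 + 0.8549 + 0.4656 + 0.1089 = 1.434 m·K/W
Q' = ΔT/ΣR = (258 °C − 23.3 °C)/1.434 = 163.7 W/m
From the inner boundary to the diatomaceous earth/calcium silicate interface, ΣR_partial = 0.8599 m·K/W.
T_interface = T_in − Q'·ΣR_partial = 258 °C − (163.7)(0.8599) = 117 °C

T = 117 °C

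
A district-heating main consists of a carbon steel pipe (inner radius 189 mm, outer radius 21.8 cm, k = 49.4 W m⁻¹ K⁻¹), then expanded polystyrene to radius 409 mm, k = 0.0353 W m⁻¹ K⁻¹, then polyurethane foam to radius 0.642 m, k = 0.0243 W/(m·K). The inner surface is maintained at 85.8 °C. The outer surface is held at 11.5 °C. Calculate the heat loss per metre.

Treat each layer as a resistance in series:
  R'_carbon steel = ln(0.218/0.189)/(2πk) = 0.1427/(2π·49.4) = 4.599×10^-4 m·K/W
  R'_expanded polystyrene = ln(0.409/0.218)/(2πk) = 0.6292/(2π·0.0353) = 2.837 m·K/W
  R'_polyurethane foam = ln(0.642/0.409)/(2πk) = 0.4509/(2π·0.0243) = 2.953 m·K/W
ΣR = 4.599×10^-4 + 2.837 + 2.953 = 5.790 m·K/W
Q' = ΔT/ΣR = (85.8 °C − 11.5 °C)/5.790 = 12.8 W/m

Q' = 12.8 W/m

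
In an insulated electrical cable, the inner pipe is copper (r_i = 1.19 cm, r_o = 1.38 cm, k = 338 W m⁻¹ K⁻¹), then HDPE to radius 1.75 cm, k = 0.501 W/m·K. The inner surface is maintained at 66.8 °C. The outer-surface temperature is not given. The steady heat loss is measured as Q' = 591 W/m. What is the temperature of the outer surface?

Series resistances:
  R'_copper = ln(0.0138/0.0119)/(2πk) = 0.1481/(2π·338) = 6.975×10^-5 m·K/W
  R'_HDPE = ln(0.0175/0.0138)/(2πk) = 0.2375/(2π·0.501) = 0.07546 m·K/W
ΣR = 0.07553 m·K/W
ΔT = Q'·ΣR = 591 × 0.07553 = 44.64 K
Heat flows outward, so T_out = T_in − ΔT = 66.8 − 44.64 = 22.2 °C

T_out = 22.2 °C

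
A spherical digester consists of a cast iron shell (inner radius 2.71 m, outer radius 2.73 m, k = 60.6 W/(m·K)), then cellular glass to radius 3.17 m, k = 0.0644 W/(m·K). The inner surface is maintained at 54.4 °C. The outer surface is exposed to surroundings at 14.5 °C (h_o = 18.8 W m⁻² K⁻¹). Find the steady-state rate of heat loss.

Series thermal resistances, inner to outer:
  R_cast iron = (1/2.71 − 1/2.73)/(4πk) = 0.002703/(4π·60.6) = 3.550×10^-6 K/W
  R_cellular glass = (1/2.73 − 1/3.17)/(4πk) = 0.05084/(4π·0.0644) = 0.06283 K/W
  R_conv,out = 1/(4πr²h) = 1/(4π·3.17²·18.8) = 4.212×10^-4 K/W
ΣR = 3.550×10^-6 + 0.06283 + 4.212×10^-4 = 0.06325 K/W
Q = ΔT/ΣR = (54.4 °C − 14.5 °C)/0.06325 = 631 W

Q = 631 W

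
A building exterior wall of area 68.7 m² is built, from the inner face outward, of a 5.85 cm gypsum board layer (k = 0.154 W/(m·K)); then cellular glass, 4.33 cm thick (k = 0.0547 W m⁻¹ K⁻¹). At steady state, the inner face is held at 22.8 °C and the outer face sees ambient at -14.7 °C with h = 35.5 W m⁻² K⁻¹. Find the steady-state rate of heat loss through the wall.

Treat each layer as a resistance in series:
  R_gypsum board = L/(kA) = 0.0585/(0.154·68.7) = 0.005529 K/W
  R_cellular glass = L/(kA) = 0.0433/(0.0547·68.7) = 0.01152 K/W
  R_conv,out = 1/(hA) = 1/(35.5·68.7) = 4.100×10^-4 K/W
ΣR = 0.005529 + 0.01152 + 4.100×10^-4 = 0.01746 K/W
Q = ΔT/ΣR = (22.8 °C − -14.7 °C)/0.01746 = 2150 W

Q = 2150 W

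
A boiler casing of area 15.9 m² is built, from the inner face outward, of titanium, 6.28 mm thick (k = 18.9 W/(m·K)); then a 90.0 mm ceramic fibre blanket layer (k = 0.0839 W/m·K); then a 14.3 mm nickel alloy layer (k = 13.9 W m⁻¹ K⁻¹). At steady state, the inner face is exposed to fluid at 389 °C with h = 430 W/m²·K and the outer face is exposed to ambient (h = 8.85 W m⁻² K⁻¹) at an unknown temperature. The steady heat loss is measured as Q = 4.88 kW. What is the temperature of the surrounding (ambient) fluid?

T_out = 24.0 °C

Sum the resistances:
  R_conv,in = 1/(hA) = 1/(430·15.9) = 1.463×10^-4 K/W
  R_titanium = L/(kA) = 0.00628/(18.9·15.9) = 2.090×10^-5 K/W
  R_ceramic fibre blanket = L/(kA) = 0.0900/(0.0839·15.9) = 0.06747 K/W
  R_nickel alloy = L/(kA) = 0.0143/(13.9·15.9) = 6.470×10^-5 K/W
  R_conv,out = 1/(hA) = 1/(8.85·15.9) = 0.007107 K/W
ΣR = 0.07480 K/W
ΔT = Q·ΣR = 4880 × 0.07480 = 365.0 K
Heat flows outward, so T_out = T_in − ΔT = 389 − 365.0 = 24.0 °C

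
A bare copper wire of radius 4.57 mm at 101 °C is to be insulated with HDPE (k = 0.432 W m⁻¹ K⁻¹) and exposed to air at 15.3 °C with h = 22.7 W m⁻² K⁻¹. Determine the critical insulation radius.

r_cr = 1.90 cm

For a cylinder, r_cr = k_ins/h = 0.432/22.7 = 0.0190 m = 1.90 cm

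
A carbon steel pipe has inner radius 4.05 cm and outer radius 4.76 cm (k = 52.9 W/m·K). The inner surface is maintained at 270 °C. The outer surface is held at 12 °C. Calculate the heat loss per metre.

Q' = 2πk·ΔT/ln(r₂/r₁) = 2π × 52.9 × 258 / ln(0.0476/0.0405) = 5.31×10^5 W/m

Q' = 5.31×10^5 W/m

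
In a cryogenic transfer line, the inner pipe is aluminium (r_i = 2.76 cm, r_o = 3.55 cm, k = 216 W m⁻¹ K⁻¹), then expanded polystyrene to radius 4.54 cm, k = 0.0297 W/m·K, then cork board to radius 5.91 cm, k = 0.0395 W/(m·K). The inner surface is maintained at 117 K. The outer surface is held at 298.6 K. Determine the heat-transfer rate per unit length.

Treat each layer as a resistance in series:
  R'_aluminium = ln(0.0355/0.0276)/(2πk) = 0.2517/(2π·216) = 1.855×10^-4 m·K/W
  R'_expanded polystyrene = ln(0.0454/0.0355)/(2πk) = 0.2460/(2π·0.0297) = 1.318 m·K/W
  R'_cork board = ln(0.0591/0.0454)/(2πk) = 0.2637/(2π·0.0395) = 1.063 m·K/W
ΣR = 1.855×10^-4 + 1.318 + 1.063 = 2.381 m·K/W
Q' = ΔT/ΣR = (117 K − 298.6 K)/2.381 = -76.3 W/m
(Negative Q' ⇒ heat flows inward; heat gain = 76.3 W/m.)

Q' = 76.3 W/m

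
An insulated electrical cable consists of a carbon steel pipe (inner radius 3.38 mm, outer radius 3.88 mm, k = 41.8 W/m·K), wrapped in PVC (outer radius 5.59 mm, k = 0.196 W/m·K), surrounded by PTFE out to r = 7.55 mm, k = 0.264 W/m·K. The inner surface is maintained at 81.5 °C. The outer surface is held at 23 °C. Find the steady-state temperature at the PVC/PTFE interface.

Series thermal resistances, inner to outer:
  R'_carbon steel = ln(0.00388/0.00338)/(2πk) = 0.1380/(2π·41.8) = 5.253×10^-4 m·K/W
  R'_PVC = ln(0.00559/0.00388)/(2πk) = 0.3651/(2π·0.196) = 0.2965 m·K/W
  R'_PTFE = ln(0.00755/0.00559)/(2πk) = 0.3006/(2π·0.264) = 0.1812 m·K/W
ΣR = 5.253×10^-4 + 0.2965 + 0.1812 = 0.4782 m·K/W
Q' = ΔT/ΣR = (81.5 °C − 23 °C)/0.4782 = 122.3 W/m
From the inner boundary to the PVC/PTFE interface, ΣR_partial = 0.2970 m·K/W.
T_interface = T_in − Q'·ΣR_partial = 81.5 °C − (122.3)(0.2970) = 45.2 °C

T = 45.2 °C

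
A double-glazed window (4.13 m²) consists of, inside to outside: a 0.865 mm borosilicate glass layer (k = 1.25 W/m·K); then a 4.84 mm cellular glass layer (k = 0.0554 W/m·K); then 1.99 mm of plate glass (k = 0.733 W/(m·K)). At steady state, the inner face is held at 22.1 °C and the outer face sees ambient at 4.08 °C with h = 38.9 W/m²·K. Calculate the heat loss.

Resistance network (inner→outer):
  R_borosilicate glass = L/(kA) = 8.65×10^-4/(1.25·4.13) = 1.676×10^-4 K/W
  R_cellular glass = L/(kA) = 0.00484/(0.0554·4.13) = 0.02115 K/W
  R_plate glass = L/(kA) = 0.00199/(0.733·4.13) = 6.574×10^-4 K/W
  R_conv,out = 1/(hA) = 1/(38.9·4.13) = 0.006224 K/W
ΣR = 1.676×10^-4 + 0.02115 + 6.574×10^-4 + 0.006224 = 0.02820 K/W
Q = ΔT/ΣR = (22.1 °C − 4.08 °C)/0.02820 = 639 W

Q = 639 W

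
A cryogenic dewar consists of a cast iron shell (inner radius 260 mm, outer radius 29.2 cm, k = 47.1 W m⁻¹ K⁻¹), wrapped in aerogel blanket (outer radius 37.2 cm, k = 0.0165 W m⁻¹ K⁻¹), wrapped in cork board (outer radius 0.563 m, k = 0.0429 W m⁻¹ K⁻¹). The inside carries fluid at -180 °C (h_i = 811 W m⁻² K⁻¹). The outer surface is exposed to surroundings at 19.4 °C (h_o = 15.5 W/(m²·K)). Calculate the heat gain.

Treat each layer as a resistance in series:
  R_conv,in = 1/(4πr²h) = 1/(4π·0.260²·811) = 0.001452 K/W
  R_cast iron = (1/0.260 − 1/0.292)/(4πk) = 0.4215/(4π·47.1) = 7.121×10^-4 K/W
  R_aerogel blanket = (1/0.292 − 1/0.372)/(4πk) = 0.7365/(4π·0.0165) = 3.552 K/W
  R_cork board = (1/0.372 − 1/0.563)/(4πk) = 0.9120/(4π·0.0429) = 1.692 K/W
  R_conv,out = 1/(4πr²h) = 1/(4π·0.563²·15.5) = 0.01620 K/W
ΣR = 0.001452 + 7.121×10^-4 + 3.552 + 1.692 + 0.01620 = 5.262 K/W
Q = ΔT/ΣR = (-180 °C − 19.4 °C)/5.262 = -37.9 W
(Negative Q ⇒ heat flows inward; heat gain = 37.9 W.)

Q = 37.9 W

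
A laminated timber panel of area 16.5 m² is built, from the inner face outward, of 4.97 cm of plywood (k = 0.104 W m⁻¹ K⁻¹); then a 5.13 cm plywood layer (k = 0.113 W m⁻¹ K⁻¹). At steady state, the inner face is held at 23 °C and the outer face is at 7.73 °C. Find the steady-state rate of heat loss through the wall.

Resistance network (inner→outer):
  R_plywood = L/(kA) = 0.0497/(0.104·16.5) = 0.02896 K/W
  R_plywood = L/(kA) = 0.0513/(0.113·16.5) = 0.02751 K/W
ΣR = 0.02896 + 0.02751 = 0.05647 K/W
Q = ΔT/ΣR = (23 °C − 7.73 °C)/0.05647 = 270 W

Q = 270 W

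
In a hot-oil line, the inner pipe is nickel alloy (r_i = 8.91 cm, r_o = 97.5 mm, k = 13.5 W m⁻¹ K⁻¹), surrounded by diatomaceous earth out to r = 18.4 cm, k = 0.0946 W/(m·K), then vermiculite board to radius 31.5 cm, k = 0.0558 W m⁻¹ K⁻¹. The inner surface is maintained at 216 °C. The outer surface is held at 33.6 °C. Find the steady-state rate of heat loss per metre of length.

Q' = 70.1 W/m

Treat each layer as a resistance in series:
  R'_nickel alloy = ln(0.0975/0.0891)/(2πk) = 0.09009/(2π·13.5) = 0.001062 m·K/W
  R'_diatomaceous earth = ln(0.184/0.0975)/(2πk) = 0.6351/(2π·0.0946) = 1.068 m·K/W
  R'_vermiculite board = ln(0.315/0.184)/(2πk) = 0.5376/(2π·0.0558) = 1.533 m·K/W
ΣR = 0.001062 + 1.068 + 1.533 = 2.602 m·K/W
Q' = ΔT/ΣR = (216 °C − 33.6 °C)/2.602 = 70.1 W/m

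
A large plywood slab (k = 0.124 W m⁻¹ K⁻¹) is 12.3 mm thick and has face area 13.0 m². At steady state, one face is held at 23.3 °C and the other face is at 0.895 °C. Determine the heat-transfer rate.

Q = 2.94 kW

Q = kA·ΔT/L = 0.124 × 13.0 × |23.3 °C − 0.895 °C| / 0.0123 = 2940 W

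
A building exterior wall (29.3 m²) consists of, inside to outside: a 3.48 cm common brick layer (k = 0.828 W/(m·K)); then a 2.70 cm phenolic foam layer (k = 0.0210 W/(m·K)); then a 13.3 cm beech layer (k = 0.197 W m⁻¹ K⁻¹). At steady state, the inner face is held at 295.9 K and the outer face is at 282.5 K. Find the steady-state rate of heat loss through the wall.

Series thermal resistances, inner to outer:
  R_common brick = L/(kA) = 0.0348/(0.828·29.3) = 0.001434 K/W
  R_phenolic foam = L/(kA) = 0.0270/(0.0210·29.3) = 0.04388 K/W
  R_beech = L/(kA) = 0.133/(0.197·29.3) = 0.02304 K/W
ΣR = 0.001434 + 0.04388 + 0.02304 = 0.06835 K/W
Q = ΔT/ΣR = (295.9 K − 282.5 K)/0.06835 = 196 W

Q = 196 W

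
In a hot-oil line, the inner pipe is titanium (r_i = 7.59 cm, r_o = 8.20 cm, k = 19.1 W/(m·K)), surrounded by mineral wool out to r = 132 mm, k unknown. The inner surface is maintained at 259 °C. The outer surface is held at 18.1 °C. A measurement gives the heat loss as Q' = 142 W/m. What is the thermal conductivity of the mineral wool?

ΣR = ΔT/Q' = |259 − 18.1|/142 = 1.696 m·K/W
Known resistances:
  R'_titanium = ln(0.0820/0.0759)/(2πk) = 0.07730/(2π·19.1) = 6.441×10^-4 m·K/W
R_mineral wool = ΣR − ΣR_known = 1.696 − 6.441×10^-4 = 1.695 m·K/W
ln(r₂/r₁)/(2πk) = 1.695 ⇒ k = 0.4761/(2π·1.695) = 0.0447 W/m·K

k = 0.0447 W/m·K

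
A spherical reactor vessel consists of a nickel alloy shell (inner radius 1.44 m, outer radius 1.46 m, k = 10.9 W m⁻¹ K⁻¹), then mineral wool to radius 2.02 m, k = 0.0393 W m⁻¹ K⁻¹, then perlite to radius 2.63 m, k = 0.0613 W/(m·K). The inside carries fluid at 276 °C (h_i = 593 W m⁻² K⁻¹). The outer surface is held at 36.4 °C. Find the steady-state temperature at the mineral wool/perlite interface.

Resistance network (inner→outer):
  R_conv,in = 1/(4πr²h) = 1/(4π·1.44²·593) = 6.472×10^-5 K/W
  R_nickel alloy = (1/1.44 − 1/1.46)/(4πk) = 0.009513/(4π·10.9) = 6.945×10^-5 K/W
  R_mineral wool = (1/1.46 − 1/2.02)/(4πk) = 0.1899/(4π·0.0393) = 0.3845 K/W
  R_perlite = (1/2.02 − 1/2.63)/(4πk) = 0.1148/(4π·0.0613) = 0.1491 K/W
ΣR = 6.472×10^-5 + 6.945×10^-5 + 0.3845 + 0.1491 = 0.5337 K/W
Q = ΔT/ΣR = (276 °C − 36.4 °C)/0.5337 = 448.9 W
From the inner boundary to the mineral wool/perlite interface, ΣR_partial = 0.3846 K/W.
T_interface = T_in − Q·ΣR_partial = 276 °C − (448.9)(0.3846) = 103 °C

T = 103 °C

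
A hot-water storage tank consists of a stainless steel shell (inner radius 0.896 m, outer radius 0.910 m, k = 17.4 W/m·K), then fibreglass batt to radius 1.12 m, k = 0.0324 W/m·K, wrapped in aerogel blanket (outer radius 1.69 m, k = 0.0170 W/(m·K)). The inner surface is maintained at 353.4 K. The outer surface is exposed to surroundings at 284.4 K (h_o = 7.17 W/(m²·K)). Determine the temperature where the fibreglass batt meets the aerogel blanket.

Treat each layer as a resistance in series:
  R_stainless steel = (1/0.896 − 1/0.910)/(4πk) = 0.01717/(4π·17.4) = 7.853×10^-5 K/W
  R_fibreglass batt = (1/0.910 − 1/1.12)/(4πk) = 0.2060/(4π·0.0324) = 0.5061 K/W
  R_aerogel blanket = (1/1.12 − 1/1.69)/(4πk) = 0.3011/(4π·0.0170) = 1.410 K/W
  R_conv,out = 1/(4πr²h) = 1/(4π·1.69²·7.17) = 0.003886 K/W
ΣR = 7.853×10^-5 + 0.5061 + 1.410 + 0.003886 = 1.920 K/W
Q = ΔT/ΣR = (353.4 K − 284.4 K)/1.920 = 35.94 W
From the inner boundary to the fibreglass batt/aerogel blanket interface, ΣR_partial = 0.5062 K/W.
T_interface = T_in − Q·ΣR_partial = 353.4 K − (35.94)(0.5062) = 335.2 K

T = 335.2 K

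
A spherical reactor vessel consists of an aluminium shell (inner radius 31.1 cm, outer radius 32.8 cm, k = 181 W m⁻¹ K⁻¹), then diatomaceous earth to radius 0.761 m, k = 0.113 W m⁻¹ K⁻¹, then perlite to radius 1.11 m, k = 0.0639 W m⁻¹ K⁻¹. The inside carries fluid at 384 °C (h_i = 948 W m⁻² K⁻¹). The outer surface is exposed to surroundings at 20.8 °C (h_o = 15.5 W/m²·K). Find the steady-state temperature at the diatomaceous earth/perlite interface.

T = 129 °C

Series thermal resistances, inner to outer:
  R_conv,in = 1/(4πr²h) = 1/(4π·0.311²·948) = 8.679×10^-4 K/W
  R_aluminium = (1/0.311 − 1/0.328)/(4πk) = 0.1667/(4π·181) = 7.327×10^-5 K/W
  R_diatomaceous earth = (1/0.328 − 1/0.761)/(4πk) = 1.735/(4π·0.113) = 1.222 K/W
  R_perlite = (1/0.761 − 1/1.11)/(4πk) = 0.4132/(4π·0.0639) = 0.5145 K/W
  R_conv,out = 1/(4πr²h) = 1/(4π·1.11²·15.5) = 0.004167 K/W
ΣR = 8.679×10^-4 + 7.327×10^-5 + 1.222 + 0.5145 + 0.004167 = 1.742 K/W
Q = ΔT/ΣR = (384 °C − 20.8 °C)/1.742 = 208.5 W
From the inner boundary to the diatomaceous earth/perlite interface, ΣR_partial = 1.223 K/W.
T_interface = T_in − Q·ΣR_partial = 384 °C − (208.5)(1.223) = 129 °C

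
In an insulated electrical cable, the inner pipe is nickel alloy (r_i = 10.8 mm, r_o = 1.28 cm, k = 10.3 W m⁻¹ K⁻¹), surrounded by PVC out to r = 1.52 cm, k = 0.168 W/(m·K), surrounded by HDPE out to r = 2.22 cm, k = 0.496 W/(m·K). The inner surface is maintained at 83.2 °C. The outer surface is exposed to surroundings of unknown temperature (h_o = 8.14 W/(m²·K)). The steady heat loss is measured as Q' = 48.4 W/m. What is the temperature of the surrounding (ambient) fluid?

Series resistances:
  R'_nickel alloy = ln(0.0128/0.0108)/(2πk) = 0.1699/(2π·10.3) = 0.002625 m·K/W
  R'_PVC = ln(0.0152/0.0128)/(2πk) = 0.1719/(2π·0.168) = 0.1628 m·K/W
  R'_HDPE = ln(0.0222/0.0152)/(2πk) = 0.3788/(2π·0.496) = 0.1215 m·K/W
  R'_conv,out = 1/(2πr h) = 1/(2π·0.0222·8.14) = 0.8807 m·K/W
ΣR = 1.168 m·K/W
ΔT = Q'·ΣR = 48.4 × 1.168 = 56.53 K
Heat flows outward, so T_out = T_in − ΔT = 83.2 − 56.53 = 26.7 °C

T_out = 26.7 °C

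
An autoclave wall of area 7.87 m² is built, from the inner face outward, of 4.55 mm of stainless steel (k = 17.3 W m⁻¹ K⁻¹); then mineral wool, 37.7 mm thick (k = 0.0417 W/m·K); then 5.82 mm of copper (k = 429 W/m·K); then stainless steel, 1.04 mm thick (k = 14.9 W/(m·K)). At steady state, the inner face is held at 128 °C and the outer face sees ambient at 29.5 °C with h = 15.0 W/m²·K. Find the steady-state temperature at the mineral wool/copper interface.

Treat each layer as a resistance in series:
  R_stainless steel = L/(kA) = 0.00455/(17.3·7.87) = 3.342×10^-5 K/W
  R_mineral wool = L/(kA) = 0.0377/(0.0417·7.87) = 0.1149 K/W
  R_copper = L/(kA) = 0.00582/(429·7.87) = 1.724×10^-6 K/W
  R_stainless steel = L/(kA) = 0.00104/(14.9·7.87) = 8.869×10^-6 K/W
  R_conv,out = 1/(hA) = 1/(15.0·7.87) = 0.008471 K/W
ΣR = 3.342×10^-5 + 0.1149 + 1.724×10^-6 + 8.869×10^-6 + 0.008471 = 0.1234 K/W
Q = ΔT/ΣR = (128 °C − 29.5 °C)/0.1234 = 798.2 W
From the inner boundary to the mineral wool/copper interface, ΣR_partial = 0.1149 K/W.
T_interface = T_in − Q·ΣR_partial = 128 °C − (798.2)(0.1149) = 36.3 °C

T = 36.3 °C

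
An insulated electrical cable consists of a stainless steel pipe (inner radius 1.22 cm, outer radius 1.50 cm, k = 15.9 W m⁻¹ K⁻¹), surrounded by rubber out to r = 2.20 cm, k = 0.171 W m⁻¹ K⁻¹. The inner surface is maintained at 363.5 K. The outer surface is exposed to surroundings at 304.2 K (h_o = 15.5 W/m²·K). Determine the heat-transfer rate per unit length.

Series thermal resistances, inner to outer:
  R'_stainless steel = ln(0.0150/0.0122)/(2πk) = 0.2066/(2π·15.9) = 0.002068 m·K/W
  R'_rubber = ln(0.0220/0.0150)/(2πk) = 0.3830/(2π·0.171) = 0.3565 m·K/W
  R'_conv,out = 1/(2πr h) = 1/(2π·0.0220·15.5) = 0.4667 m·K/W
ΣR = 0.002068 + 0.3565 + 0.4667 = 0.8253 m·K/W
Q' = ΔT/ΣR = (363.5 K − 304.2 K)/0.8253 = 71.9 W/m

Q' = 71.9 W/m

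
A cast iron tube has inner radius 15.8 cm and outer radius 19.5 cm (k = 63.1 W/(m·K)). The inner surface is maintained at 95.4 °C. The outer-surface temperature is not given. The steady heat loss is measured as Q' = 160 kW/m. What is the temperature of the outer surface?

T_out = 10.5 °C

Sum the resistances:
  R'_cast iron = ln(0.195/0.158)/(2πk) = 0.2104/(2π·63.1) = 5.307×10^-4 m·K/W
ΣR = 5.307×10^-4 m·K/W
ΔT = Q'·ΣR = 1.60×10^5 × 5.307×10^-4 = 84.91 K
Heat flows outward, so T_out = T_in − ΔT = 95.4 − 84.91 = 10.5 °C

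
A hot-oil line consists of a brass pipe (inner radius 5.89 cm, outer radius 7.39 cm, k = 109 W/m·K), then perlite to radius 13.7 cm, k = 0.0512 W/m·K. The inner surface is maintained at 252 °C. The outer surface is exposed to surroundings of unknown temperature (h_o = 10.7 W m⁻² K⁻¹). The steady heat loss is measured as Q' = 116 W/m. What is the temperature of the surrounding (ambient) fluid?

Series resistances:
  R'_brass = ln(0.0739/0.0589)/(2πk) = 0.2269/(2π·109) = 3.313×10^-4 m·K/W
  R'_perlite = ln(0.137/0.0739)/(2πk) = 0.6173/(2π·0.0512) = 1.919 m·K/W
  R'_conv,out = 1/(2πr h) = 1/(2π·0.137·10.7) = 0.1086 m·K/W
ΣR = 2.028 m·K/W
ΔT = Q'·ΣR = 116 × 2.028 = 235.2 K
Heat flows outward, so T_out = T_in − ΔT = 252 − 235.2 = 16.8 °C

T_out = 16.8 °C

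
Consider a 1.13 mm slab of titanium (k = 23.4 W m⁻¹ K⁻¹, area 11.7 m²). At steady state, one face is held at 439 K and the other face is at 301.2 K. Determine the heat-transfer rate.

Q = kA·ΔT/L = 23.4 × 11.7 × |439 K − 301.2 K| / 0.00113 = 3.34×10^7 W

Q = 33400 kW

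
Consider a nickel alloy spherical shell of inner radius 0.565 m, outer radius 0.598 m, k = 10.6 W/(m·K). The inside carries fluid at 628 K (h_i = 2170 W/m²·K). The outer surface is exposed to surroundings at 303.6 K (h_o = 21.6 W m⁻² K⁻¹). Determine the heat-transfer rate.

Series thermal resistances, inner to outer:
  R_conv,in = 1/(4πr²h) = 1/(4π·0.565²·2170) = 1.149×10^-4 K/W
  R_nickel alloy = (1/0.565 − 1/0.598)/(4πk) = 0.09767/(4π·10.6) = 7.332×10^-4 K/W
  R_conv,out = 1/(4πr²h) = 1/(4π·0.598²·21.6) = 0.01030 K/W
ΣR = 1.149×10^-4 + 7.332×10^-4 + 0.01030 = 0.01115 K/W
Q = ΔT/ΣR = (628 K − 303.6 K)/0.01115 = 29100 W

Q = 29.1 kW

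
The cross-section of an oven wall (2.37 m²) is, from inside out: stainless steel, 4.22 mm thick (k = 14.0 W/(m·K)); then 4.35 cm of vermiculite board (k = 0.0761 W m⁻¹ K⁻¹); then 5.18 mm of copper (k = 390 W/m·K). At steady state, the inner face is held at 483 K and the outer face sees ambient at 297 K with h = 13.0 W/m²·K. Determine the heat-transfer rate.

Resistance network (inner→outer):
  R_stainless steel = L/(kA) = 0.00422/(14.0·2.37) = 1.272×10^-4 K/W
  R_vermiculite board = L/(kA) = 0.0435/(0.0761·2.37) = 0.2412 K/W
  R_copper = L/(kA) = 0.00518/(390·2.37) = 5.604×10^-6 K/W
  R_conv,out = 1/(hA) = 1/(13.0·2.37) = 0.03246 K/W
ΣR = 1.272×10^-4 + 0.2412 + 5.604×10^-6 + 0.03246 = 0.2738 K/W
Q = ΔT/ΣR = (483 K − 297 K)/0.2738 = 679 W

Q = 679 W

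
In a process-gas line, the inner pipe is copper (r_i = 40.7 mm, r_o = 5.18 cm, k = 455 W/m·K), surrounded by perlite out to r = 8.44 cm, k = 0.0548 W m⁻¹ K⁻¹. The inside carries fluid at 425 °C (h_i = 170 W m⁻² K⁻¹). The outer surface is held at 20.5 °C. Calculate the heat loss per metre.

Q' = 281 W/m

Resistance network (inner→outer):
  R'_conv,in = 1/(2πr h) = 1/(2π·0.0407·170) = 0.02300 m·K/W
  R'_copper = ln(0.0518/0.0407)/(2πk) = 0.2412/(2π·455) = 8.436×10^-5 m·K/W
  R'_perlite = ln(0.0844/0.0518)/(2πk) = 0.4882/(2π·0.0548) = 1.418 m·K/W
ΣR = 0.02300 + 8.436×10^-5 + 1.418 = 1.441 m·K/W
Q' = ΔT/ΣR = (425 °C − 20.5 °C)/1.441 = 281 W/m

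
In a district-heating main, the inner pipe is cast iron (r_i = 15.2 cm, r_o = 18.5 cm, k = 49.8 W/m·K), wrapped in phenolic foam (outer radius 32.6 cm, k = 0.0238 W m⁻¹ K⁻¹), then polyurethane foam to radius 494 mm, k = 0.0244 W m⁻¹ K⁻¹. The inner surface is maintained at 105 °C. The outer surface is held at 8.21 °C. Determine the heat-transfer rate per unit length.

Q' = 14.9 W/m

Treat each layer as a resistance in series:
  R'_cast iron = ln(0.185/0.152)/(2πk) = 0.1965/(2π·49.8) = 6.279×10^-4 m·K/W
  R'_phenolic foam = ln(0.326/0.185)/(2πk) = 0.5665/(2π·0.0238) = 3.789 m·K/W
  R'_polyurethane foam = ln(0.494/0.326)/(2πk) = 0.4156/(2π·0.0244) = 2.711 m·K/W
ΣR = 6.279×10^-4 + 3.789 + 2.711 = 6.501 m·K/W
Q' = ΔT/ΣR = (105 °C − 8.21 °C)/6.501 = 14.9 W/m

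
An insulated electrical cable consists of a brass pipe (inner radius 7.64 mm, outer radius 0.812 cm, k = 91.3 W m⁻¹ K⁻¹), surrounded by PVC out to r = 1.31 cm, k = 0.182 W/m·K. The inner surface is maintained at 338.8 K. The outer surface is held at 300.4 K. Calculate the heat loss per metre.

Q' = 91.8 W/m

Resistance network (inner→outer):
  R'_brass = ln(0.00812/0.00764)/(2πk) = 0.06093/(2π·91.3) = 1.062×10^-4 m·K/W
  R'_PVC = ln(0.0131/0.00812)/(2πk) = 0.4783/(2π·0.182) = 0.4182 m·K/W
ΣR = 1.062×10^-4 + 0.4182 = 0.4183 m·K/W
Q' = ΔT/ΣR = (338.8 K − 300.4 K)/0.4183 = 91.8 W/m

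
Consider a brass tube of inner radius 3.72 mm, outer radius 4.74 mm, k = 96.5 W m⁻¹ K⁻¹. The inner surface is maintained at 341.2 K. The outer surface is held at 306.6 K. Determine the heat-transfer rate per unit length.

Q' = 86.6 kW/m

Q' = 2πk·ΔT/ln(r₂/r₁) = 2π × 96.5 × 34.6 / ln(0.00474/0.00372) = 86600 W/m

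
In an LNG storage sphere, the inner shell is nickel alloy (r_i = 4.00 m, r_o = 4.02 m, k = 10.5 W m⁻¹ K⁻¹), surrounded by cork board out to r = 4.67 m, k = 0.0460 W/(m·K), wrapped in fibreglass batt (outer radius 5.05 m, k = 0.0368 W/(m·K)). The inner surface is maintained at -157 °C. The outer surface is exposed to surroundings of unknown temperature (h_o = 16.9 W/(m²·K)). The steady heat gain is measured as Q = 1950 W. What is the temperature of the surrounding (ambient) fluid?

T_out = 28.1 °C

Series resistances:
  R_nickel alloy = (1/4.00 − 1/4.02)/(4πk) = 0.001244/(4π·10.5) = 9.426×10^-6 K/W
  R_cork board = (1/4.02 − 1/4.67)/(4πk) = 0.03462/(4π·0.0460) = 0.05990 K/W
  R_fibreglass batt = (1/4.67 − 1/5.05)/(4πk) = 0.01611/(4π·0.0368) = 0.03484 K/W
  R_conv,out = 1/(4πr²h) = 1/(4π·5.05²·16.9) = 1.846×10^-4 K/W
ΣR = 0.09493 K/W
ΔT = Q·ΣR = 1950 × 0.09493 = 185.1 K
Heat flows inward, so T_out = T_in + ΔT = -157 + 185.1 = 28.1 °C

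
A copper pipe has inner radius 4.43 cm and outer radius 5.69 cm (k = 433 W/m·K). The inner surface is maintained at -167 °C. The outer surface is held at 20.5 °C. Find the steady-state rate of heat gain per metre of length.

Q' = 2.04×10^6 W/m

Q' = 2πk·ΔT/ln(r₂/r₁) = 2π × 433 × 187.5 / ln(0.0569/0.0443) = 2.04×10^6 W/m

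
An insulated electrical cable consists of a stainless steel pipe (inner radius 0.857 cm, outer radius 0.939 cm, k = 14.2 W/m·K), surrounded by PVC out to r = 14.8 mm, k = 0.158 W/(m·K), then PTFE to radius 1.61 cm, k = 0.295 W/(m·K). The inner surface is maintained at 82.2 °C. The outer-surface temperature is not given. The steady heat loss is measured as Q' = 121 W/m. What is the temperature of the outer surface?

T_out = 21.1 °C

Series resistances:
  R'_stainless steel = ln(0.00939/0.00857)/(2πk) = 0.09138/(2π·14.2) = 0.001024 m·K/W
  R'_PVC = ln(0.0148/0.00939)/(2πk) = 0.4550/(2π·0.158) = 0.4583 m·K/W
  R'_PTFE = ln(0.0161/0.0148)/(2πk) = 0.08419/(2π·0.295) = 0.04542 m·K/W
ΣR = 0.5048 m·K/W
ΔT = Q'·ΣR = 121 × 0.5048 = 61.08 K
Heat flows outward, so T_out = T_in − ΔT = 82.2 − 61.08 = 21.1 °C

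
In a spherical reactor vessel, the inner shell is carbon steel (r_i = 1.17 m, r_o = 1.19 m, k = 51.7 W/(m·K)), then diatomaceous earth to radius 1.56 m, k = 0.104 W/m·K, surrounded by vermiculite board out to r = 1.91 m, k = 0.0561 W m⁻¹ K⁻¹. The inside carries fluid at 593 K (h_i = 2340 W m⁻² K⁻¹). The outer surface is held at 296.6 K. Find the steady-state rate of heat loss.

Q = 929 W

Resistance network (inner→outer):
  R_conv,in = 1/(4πr²h) = 1/(4π·1.17²·2340) = 2.484×10^-5 K/W
  R_carbon steel = (1/1.17 − 1/1.19)/(4πk) = 0.01436/(4π·51.7) = 2.211×10^-5 K/W
  R_diatomaceous earth = (1/1.19 − 1/1.56)/(4πk) = 0.1993/(4π·0.104) = 0.1525 K/W
  R_vermiculite board = (1/1.56 − 1/1.91)/(4πk) = 0.1175/(4π·0.0561) = 0.1666 K/W
ΣR = 2.484×10^-5 + 2.211×10^-5 + 0.1525 + 0.1666 = 0.3191 K/W
Q = ΔT/ΣR = (593 K − 296.6 K)/0.3191 = 929 W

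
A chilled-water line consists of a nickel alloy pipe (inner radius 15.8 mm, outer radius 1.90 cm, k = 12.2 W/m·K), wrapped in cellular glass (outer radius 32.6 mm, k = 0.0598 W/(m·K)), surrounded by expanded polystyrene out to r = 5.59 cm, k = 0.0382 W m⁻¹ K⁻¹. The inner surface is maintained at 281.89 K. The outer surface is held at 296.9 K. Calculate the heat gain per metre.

Q' = 4.07 W/m

Series thermal resistances, inner to outer:
  R'_nickel alloy = ln(0.0190/0.0158)/(2πk) = 0.1844/(2π·12.2) = 0.002406 m·K/W
  R'_cellular glass = ln(0.0326/0.0190)/(2πk) = 0.5399/(2π·0.0598) = 1.437 m·K/W
  R'_expanded polystyrene = ln(0.0559/0.0326)/(2πk) = 0.5393/(2π·0.0382) = 2.247 m·K/W
ΣR = 0.002406 + 1.437 + 2.247 = 3.686 m·K/W
Q' = ΔT/ΣR = (281.89 K − 296.9 K)/3.686 = -4.07 W/m
(Negative Q' ⇒ heat flows inward; heat gain = 4.07 W/m.)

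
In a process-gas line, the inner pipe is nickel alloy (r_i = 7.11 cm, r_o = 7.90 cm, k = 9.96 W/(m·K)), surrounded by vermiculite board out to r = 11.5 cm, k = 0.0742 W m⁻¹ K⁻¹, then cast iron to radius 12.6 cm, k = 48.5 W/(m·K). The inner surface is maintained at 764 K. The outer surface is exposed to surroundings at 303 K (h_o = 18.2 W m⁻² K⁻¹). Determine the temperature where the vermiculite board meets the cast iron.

T = 339.6 K

Treat each layer as a resistance in series:
  R'_nickel alloy = ln(0.0790/0.0711)/(2πk) = 0.1054/(2π·9.96) = 0.001684 m·K/W
  R'_vermiculite board = ln(0.115/0.0790)/(2πk) = 0.3755/(2π·0.0742) = 0.8054 m·K/W
  R'_cast iron = ln(0.126/0.115)/(2πk) = 0.09135/(2π·48.5) = 2.998×10^-4 m·K/W
  R'_conv,out = 1/(2πr h) = 1/(2π·0.126·18.2) = 0.06940 m·K/W
ΣR = 0.001684 + 0.8054 + 2.998×10^-4 + 0.06940 = 0.8768 m·K/W
Q' = ΔT/ΣR = (764 K − 303 K)/0.8768 = 525.8 W/m
From the inner boundary to the vermiculite board/cast iron interface, ΣR_partial = 0.8071 m·K/W.
T_interface = T_in − Q'·ΣR_partial = 764 K − (525.8)(0.8071) = 339.6 K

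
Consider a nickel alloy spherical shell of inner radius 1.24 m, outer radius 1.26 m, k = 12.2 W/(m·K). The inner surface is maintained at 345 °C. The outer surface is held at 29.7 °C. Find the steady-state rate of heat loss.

Q = 3780 kW

Q = 4πk·ΔT/(1/r₁ − 1/r₂) = 4π × 12.2 × 315.3 / (1/1.24 − 1/1.26) = 3.78×10^6 W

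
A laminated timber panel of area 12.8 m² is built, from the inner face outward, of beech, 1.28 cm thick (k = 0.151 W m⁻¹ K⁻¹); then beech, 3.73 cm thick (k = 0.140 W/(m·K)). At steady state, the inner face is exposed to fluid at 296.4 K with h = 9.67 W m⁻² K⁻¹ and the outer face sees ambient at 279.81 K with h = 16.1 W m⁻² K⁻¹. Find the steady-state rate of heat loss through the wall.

Q = 411 W

Treat each layer as a resistance in series:
  R_conv,in = 1/(hA) = 1/(9.67·12.8) = 0.008079 K/W
  R_beech = L/(kA) = 0.0128/(0.151·12.8) = 0.006623 K/W
  R_beech = L/(kA) = 0.0373/(0.140·12.8) = 0.02081 K/W
  R_conv,out = 1/(hA) = 1/(16.1·12.8) = 0.004852 K/W
ΣR = 0.008079 + 0.006623 + 0.02081 + 0.004852 = 0.04036 K/W
Q = ΔT/ΣR = (296.4 K − 279.81 K)/0.04036 = 411 W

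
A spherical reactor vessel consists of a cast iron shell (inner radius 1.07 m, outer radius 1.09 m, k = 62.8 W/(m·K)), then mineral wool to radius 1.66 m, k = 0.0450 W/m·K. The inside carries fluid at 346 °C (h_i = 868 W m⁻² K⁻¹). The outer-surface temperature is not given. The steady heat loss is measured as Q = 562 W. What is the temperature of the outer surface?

Series resistances:
  R_conv,in = 1/(4πr²h) = 1/(4π·1.07²·868) = 8.008×10^-5 K/W
  R_cast iron = (1/1.07 − 1/1.09)/(4πk) = 0.01715/(4π·62.8) = 2.173×10^-5 K/W
  R_mineral wool = (1/1.09 − 1/1.66)/(4πk) = 0.3150/(4π·0.0450) = 0.5571 K/W
ΣR = 0.5572 K/W
ΔT = Q·ΣR = 562 × 0.5572 = 313.1 K
Heat flows outward, so T_out = T_in − ΔT = 346 − 313.1 = 32.9 °C

T_out = 32.9 °C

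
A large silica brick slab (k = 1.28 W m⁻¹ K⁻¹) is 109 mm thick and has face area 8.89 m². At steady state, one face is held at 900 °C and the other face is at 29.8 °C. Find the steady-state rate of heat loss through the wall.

Q = 90800 W

Q = kA·ΔT/L = 1.28 × 8.89 × |900 °C − 29.8 °C| / 0.109 = 90800 W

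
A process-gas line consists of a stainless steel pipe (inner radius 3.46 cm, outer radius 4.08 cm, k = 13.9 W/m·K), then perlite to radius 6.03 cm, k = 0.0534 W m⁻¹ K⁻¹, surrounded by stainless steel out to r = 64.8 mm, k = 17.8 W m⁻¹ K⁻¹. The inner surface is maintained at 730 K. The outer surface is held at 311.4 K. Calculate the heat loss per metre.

Treat each layer as a resistance in series:
  R'_stainless steel = ln(0.0408/0.0346)/(2πk) = 0.1648/(2π·13.9) = 0.001887 m·K/W
  R'_perlite = ln(0.0603/0.0408)/(2πk) = 0.3907/(2π·0.0534) = 1.164 m·K/W
  R'_stainless steel = ln(0.0648/0.0603)/(2πk) = 0.07197/(2π·17.8) = 6.435×10^-4 m·K/W
ΣR = 0.001887 + 1.164 + 6.435×10^-4 = 1.167 m·K/W
Q' = ΔT/ΣR = (730 K − 311.4 K)/1.167 = 359 W/m

Q' = 359 W/m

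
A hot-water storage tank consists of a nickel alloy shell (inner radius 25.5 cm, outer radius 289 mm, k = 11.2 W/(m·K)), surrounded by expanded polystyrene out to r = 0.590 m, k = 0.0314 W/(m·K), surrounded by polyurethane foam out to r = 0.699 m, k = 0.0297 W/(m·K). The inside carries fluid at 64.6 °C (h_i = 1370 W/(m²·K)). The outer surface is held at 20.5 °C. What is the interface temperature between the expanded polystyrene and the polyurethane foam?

Series thermal resistances, inner to outer:
  R_conv,in = 1/(4πr²h) = 1/(4π·0.255²·1370) = 8.933×10^-4 K/W
  R_nickel alloy = (1/0.255 − 1/0.289)/(4πk) = 0.4614/(4π·11.2) = 0.003278 K/W
  R_expanded polystyrene = (1/0.289 − 1/0.590)/(4πk) = 1.765/(4π·0.0314) = 4.474 K/W
  R_polyurethane foam = (1/0.590 − 1/0.699)/(4πk) = 0.2643/(4π·0.0297) = 0.7082 K/W
ΣR = 8.933×10^-4 + 0.003278 + 4.474 + 0.7082 = 5.186 K/W
Q = ΔT/ΣR = (64.6 °C − 20.5 °C)/5.186 = 8.504 W
From the inner boundary to the expanded polystyrene/polyurethane foam interface, ΣR_partial = 4.478 K/W.
T_interface = T_in − Q·ΣR_partial = 64.6 °C − (8.504)(4.478) = 26.5 °C

T = 26.5 °C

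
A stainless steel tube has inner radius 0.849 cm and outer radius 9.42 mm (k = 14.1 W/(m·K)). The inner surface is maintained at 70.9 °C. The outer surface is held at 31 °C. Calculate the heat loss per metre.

Q' = 34.0 kW/m

Q' = 2πk·ΔT/ln(r₂/r₁) = 2π × 14.1 × 39.9 / ln(0.00942/0.00849) = 34000 W/m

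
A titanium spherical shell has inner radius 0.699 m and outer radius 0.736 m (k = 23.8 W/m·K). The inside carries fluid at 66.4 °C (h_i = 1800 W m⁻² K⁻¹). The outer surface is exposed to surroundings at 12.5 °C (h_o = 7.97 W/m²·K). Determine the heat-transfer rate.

Treat each layer as a resistance in series:
  R_conv,in = 1/(4πr²h) = 1/(4π·0.699²·1800) = 9.048×10^-5 K/W
  R_titanium = (1/0.699 − 1/0.736)/(4πk) = 0.07192/(4π·23.8) = 2.405×10^-4 K/W
  R_conv,out = 1/(4πr²h) = 1/(4π·0.736²·7.97) = 0.01843 K/W
ΣR = 9.048×10^-5 + 2.405×10^-4 + 0.01843 = 0.01876 K/W
Q = ΔT/ΣR = (66.4 °C − 12.5 °C)/0.01876 = 2870 W

Q = 2.87 kW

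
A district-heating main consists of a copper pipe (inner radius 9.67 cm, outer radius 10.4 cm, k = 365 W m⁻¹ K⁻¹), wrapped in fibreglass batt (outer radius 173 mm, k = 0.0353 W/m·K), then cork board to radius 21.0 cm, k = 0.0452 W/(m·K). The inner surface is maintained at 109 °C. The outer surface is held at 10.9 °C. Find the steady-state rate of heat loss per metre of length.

Resistance network (inner→outer):
  R'_copper = ln(0.104/0.0967)/(2πk) = 0.07278/(2π·365) = 3.173×10^-5 m·K/W
  R'_fibreglass batt = ln(0.173/0.104)/(2πk) = 0.5089/(2π·0.0353) = 2.294 m·K/W
  R'_cork board = ln(0.210/0.173)/(2πk) = 0.1938/(2π·0.0452) = 0.6825 m·K/W
ΣR = 3.173×10^-5 + 2.294 + 0.6825 = 2.977 m·K/W
Q' = ΔT/ΣR = (109 °C − 10.9 °C)/2.977 = 33.0 W/m

Q' = 33.0 W/m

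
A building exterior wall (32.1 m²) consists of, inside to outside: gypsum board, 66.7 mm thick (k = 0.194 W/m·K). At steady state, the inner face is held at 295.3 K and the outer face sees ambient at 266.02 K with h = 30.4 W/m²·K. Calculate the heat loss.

Treat each layer as a resistance in series:
  R_gypsum board = L/(kA) = 0.0667/(0.194·32.1) = 0.01071 K/W
  R_conv,out = 1/(hA) = 1/(30.4·32.1) = 0.001025 K/W
ΣR = 0.01071 + 0.001025 = 0.01174 K/W
Q = ΔT/ΣR = (295.3 K − 266.02 K)/0.01174 = 2490 W

Q = 2490 W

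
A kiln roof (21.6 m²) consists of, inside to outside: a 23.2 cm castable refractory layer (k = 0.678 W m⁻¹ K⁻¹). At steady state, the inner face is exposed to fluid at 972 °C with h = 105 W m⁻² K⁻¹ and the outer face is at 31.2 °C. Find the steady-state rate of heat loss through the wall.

Q = 57800 W

Treat each layer as a resistance in series:
  R_conv,in = 1/(hA) = 1/(105·21.6) = 4.409×10^-4 K/W
  R_castable refractory = L/(kA) = 0.232/(0.678·21.6) = 0.01584 K/W
ΣR = 4.409×10^-4 + 0.01584 = 0.01628 K/W
Q = ΔT/ΣR = (972 °C − 31.2 °C)/0.01628 = 57800 W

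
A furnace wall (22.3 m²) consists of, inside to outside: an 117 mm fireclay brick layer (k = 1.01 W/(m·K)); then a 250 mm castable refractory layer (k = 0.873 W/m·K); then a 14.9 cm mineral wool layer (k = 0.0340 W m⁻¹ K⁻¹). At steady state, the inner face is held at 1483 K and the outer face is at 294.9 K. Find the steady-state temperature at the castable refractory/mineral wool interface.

T = 1383 K

Resistance network (inner→outer):
  R_fireclay brick = L/(kA) = 0.117/(1.01·22.3) = 0.005195 K/W
  R_castable refractory = L/(kA) = 0.250/(0.873·22.3) = 0.01284 K/W
  R_mineral wool = L/(kA) = 0.149/(0.0340·22.3) = 0.1965 K/W
ΣR = 0.005195 + 0.01284 + 0.1965 = 0.2145 K/W
Q = ΔT/ΣR = (1483 K − 294.9 K)/0.2145 = 5539 W
From the inner boundary to the castable refractory/mineral wool interface, ΣR_partial = 0.01804 K/W.
T_interface = T_in − Q·ΣR_partial = 1483 K − (5539)(0.01804) = 1383 K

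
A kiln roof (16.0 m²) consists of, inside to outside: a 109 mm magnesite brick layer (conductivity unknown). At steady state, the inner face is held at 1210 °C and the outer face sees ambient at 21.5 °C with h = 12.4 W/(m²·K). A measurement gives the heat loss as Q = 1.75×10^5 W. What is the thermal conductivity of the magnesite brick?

k = 3.89 W/m·K

ΣR = ΔT/Q = |1210 − 21.5|/1.75×10^5 = 0.006791 K/W
Known resistances:
  R_conv,out = 1/(hA) = 1/(12.4·16.0) = 0.005040 K/W
R_magnesite brick = ΣR − ΣR_known = 0.006791 − 0.005040 = 0.001751 K/W
L/(kA) = 0.001751 ⇒ k = 0.109/(0.001751·16.0) = 3.89 W/m·K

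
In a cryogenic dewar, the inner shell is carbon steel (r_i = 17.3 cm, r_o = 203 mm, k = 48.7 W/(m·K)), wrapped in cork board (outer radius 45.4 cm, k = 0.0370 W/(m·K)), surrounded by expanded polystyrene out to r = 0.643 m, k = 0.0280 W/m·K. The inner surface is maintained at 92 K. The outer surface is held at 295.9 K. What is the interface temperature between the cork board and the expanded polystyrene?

T = 247.2 K

Treat each layer as a resistance in series:
  R_carbon steel = (1/0.173 − 1/0.203)/(4πk) = 0.8542/(4π·48.7) = 0.001396 K/W
  R_cork board = (1/0.203 − 1/0.454)/(4πk) = 2.723/(4π·0.0370) = 5.857 K/W
  R_expanded polystyrene = (1/0.454 − 1/0.643)/(4πk) = 0.6474/(4π·0.0280) = 1.840 K/W
ΣR = 0.001396 + 5.857 + 1.840 = 7.698 K/W
Q = ΔT/ΣR = (92 K − 295.9 K)/7.698 = -26.49 W
From the inner boundary to the cork board/expanded polystyrene interface, ΣR_partial = 5.858 K/W.
T_interface = T_in − Q·ΣR_partial = 92 K − (-26.49)(5.858) = 247.2 K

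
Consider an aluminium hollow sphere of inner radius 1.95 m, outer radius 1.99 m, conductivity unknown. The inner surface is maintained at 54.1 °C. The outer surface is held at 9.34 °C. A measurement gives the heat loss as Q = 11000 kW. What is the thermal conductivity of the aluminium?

k = 202 W/m·K

ΣR = ΔT/Q = |54.1 − 9.34|/1.10×10^7 = 4.069×10^-6 K/W
(1/r₁−1/r₂)/(4πk) = 4.069×10^-6 ⇒ k = 0.01031/(4π·4.069×10^-6) = 202 W/m·K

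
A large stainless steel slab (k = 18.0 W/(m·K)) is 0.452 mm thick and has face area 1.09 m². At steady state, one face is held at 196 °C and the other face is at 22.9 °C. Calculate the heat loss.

Q = kA·ΔT/L = 18.0 × 1.09 × |196 °C − 22.9 °C| / 4.52×10^-4 = 7.51×10^6 W

Q = 7510 kW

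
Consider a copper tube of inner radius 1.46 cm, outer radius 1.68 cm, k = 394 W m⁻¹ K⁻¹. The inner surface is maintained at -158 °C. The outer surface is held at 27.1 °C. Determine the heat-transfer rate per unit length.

Q' = 2πk·ΔT/ln(r₂/r₁) = 2π × 394 × 185.1 / ln(0.0168/0.0146) = 3.26×10^6 W/m

Q' = 3260 kW/m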